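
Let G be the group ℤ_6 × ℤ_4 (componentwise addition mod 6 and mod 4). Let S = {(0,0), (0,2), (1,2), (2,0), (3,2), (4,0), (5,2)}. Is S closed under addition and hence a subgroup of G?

No

|S| = 7 does not divide |G| = 24, so by Lagrange S is not a subgroup.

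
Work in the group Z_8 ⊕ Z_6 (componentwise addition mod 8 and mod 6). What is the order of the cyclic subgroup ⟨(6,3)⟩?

The order of (6,3) in Z_8 × Z_6 is lcm(ord(6) in Z_8, ord(3) in Z_6).
ord(6) = 4 and ord(3) = 2, so |⟨(6,3)⟩| = lcm(4, 2) = 4.

4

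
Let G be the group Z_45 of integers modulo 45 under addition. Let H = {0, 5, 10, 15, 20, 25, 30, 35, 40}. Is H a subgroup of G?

Yes

|H| = 9 divides |G| = 45, consistent with Lagrange.
H contains the identity, every element's inverse is in H, and H is closed under +: it is a subgroup.
In fact H = ⟨35⟩.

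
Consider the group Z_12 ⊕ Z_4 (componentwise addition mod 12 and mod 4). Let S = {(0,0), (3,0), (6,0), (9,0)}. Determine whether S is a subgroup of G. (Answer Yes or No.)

Yes

|S| = 4 divides |G| = 48, consistent with Lagrange.
S contains the identity, every element's inverse is in S, and S is closed under +: it is a subgroup.
In fact S = ⟨(9,0)⟩.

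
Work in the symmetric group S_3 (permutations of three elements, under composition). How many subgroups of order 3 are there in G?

|G| = 6 and 3 | 6, so subgroups of order 3 are possible by Lagrange.
The subgroups of order 3 are: {e, (1 2 3), (1 3 2)}.
So G has 1 subgroup of order 3.

1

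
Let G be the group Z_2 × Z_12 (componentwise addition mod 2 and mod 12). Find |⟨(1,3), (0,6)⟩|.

4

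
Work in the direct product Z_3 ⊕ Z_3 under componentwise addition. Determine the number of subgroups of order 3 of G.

|G| = 9 and 3 | 9, so subgroups of order 3 are possible by Lagrange.
The subgroups of order 3 are: {(0,0), (0,1), (0,2)}; {(0,0), (1,0), (2,0)}; {(0,0), (1,1), (2,2)}; {(0,0), (1,2), (2,1)}.
So G has 4 subgroups of order 3.

4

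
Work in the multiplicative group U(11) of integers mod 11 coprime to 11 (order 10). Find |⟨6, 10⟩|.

10

|⟨6⟩| = 10 and |⟨10⟩| = 2, so |H| is a multiple of lcm(10, 2) = 10 and divides |G| = 10.
Closing {6, 10} under the group operation gives all of G, so |H| = 10.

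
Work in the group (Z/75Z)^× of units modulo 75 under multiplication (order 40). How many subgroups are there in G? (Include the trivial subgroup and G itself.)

16

|G| = 40, so by Lagrange every subgroup order divides 40. Divisors: 1, 2, 4, 5, 8, 10, 20, 40.
Subgroups by order — order 1: 1; order 2: 3; order 4: 3; order 5: 1; order 8: 1; order 10: 3; order 20: 3; order 40: 1.
Total: 1 + 3 + 3 + 1 + 1 + 3 + 3 + 1 = 16.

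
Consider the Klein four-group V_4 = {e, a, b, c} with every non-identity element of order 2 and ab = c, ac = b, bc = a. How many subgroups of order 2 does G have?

3

|G| = 4 and 2 | 4, so subgroups of order 2 are possible by Lagrange.
The subgroups of order 2 are: {e, a}; {e, b}; {e, c}.
So G has 3 subgroups of order 2.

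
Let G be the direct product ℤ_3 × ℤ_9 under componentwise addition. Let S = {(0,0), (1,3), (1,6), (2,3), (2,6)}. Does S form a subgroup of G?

|S| = 5 does not divide |G| = 27, so by Lagrange S is not a subgroup.

No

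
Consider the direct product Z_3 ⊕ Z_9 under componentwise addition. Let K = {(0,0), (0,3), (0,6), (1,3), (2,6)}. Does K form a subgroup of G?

No

|K| = 5 does not divide |G| = 27, so by Lagrange K is not a subgroup.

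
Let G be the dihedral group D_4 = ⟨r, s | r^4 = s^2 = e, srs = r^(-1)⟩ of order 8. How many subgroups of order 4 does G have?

3

|G| = 8 and 4 | 8, so subgroups of order 4 are possible by Lagrange.
The subgroups of order 4 are: {e, r, r^2, r^3}; {e, r^2, s, r^2s}; {e, r^2, rs, r^3s}.
So G has 3 subgroups of order 4.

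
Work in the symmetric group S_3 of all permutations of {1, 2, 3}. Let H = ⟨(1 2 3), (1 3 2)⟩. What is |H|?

|⟨(1 2 3)⟩| = 3 and |⟨(1 3 2)⟩| = 3, so |H| is a multiple of lcm(3, 3) = 3 and divides |G| = 6.
Closing under the operation: H = {e, (1 2 3), (1 3 2)}, so |H| = 3.

3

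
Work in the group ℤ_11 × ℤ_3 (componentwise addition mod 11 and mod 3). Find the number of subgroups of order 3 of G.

|G| = 33 and 3 | 33, so subgroups of order 3 are possible by Lagrange.
The subgroups of order 3 are: {(0,0), (0,1), (0,2)}.
So G has 1 subgroup of order 3.

1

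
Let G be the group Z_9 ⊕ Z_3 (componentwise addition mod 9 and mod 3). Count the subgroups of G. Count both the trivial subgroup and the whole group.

|G| = 27, so by Lagrange every subgroup order divides 27. Divisors: 1, 3, 9, 27.
Subgroups by order — order 1: 1; order 3: 4; order 9: 4; order 27: 1.
Total: 1 + 4 + 4 + 1 = 10.

10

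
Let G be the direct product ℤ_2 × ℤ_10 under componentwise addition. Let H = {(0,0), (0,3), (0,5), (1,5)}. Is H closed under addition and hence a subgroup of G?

(0,3) ∈ H but its inverse (0,7) ∉ H, so H is not a subgroup.

No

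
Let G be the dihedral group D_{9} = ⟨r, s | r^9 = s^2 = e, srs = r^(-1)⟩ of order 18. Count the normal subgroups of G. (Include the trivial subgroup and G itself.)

G has 16 subgroups. Checking conjugation-invariance by order — order 1: 1/1 normal; order 2: 0/9 normal; order 3: 1/1 normal; order 6: 0/3 normal; order 9: 1/1 normal; order 18: 1/1 normal.
Total normal subgroups: 4.

4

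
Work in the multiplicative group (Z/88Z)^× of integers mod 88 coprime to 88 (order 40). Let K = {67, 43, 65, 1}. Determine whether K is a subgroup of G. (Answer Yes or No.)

|K| = 4 divides |G| = 40, consistent with Lagrange.
K contains the identity, every element's inverse is in K, and K is closed under ·: it is a subgroup.

Yes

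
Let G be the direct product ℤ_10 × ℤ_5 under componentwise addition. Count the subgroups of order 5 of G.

|G| = 50 and 5 | 50, so subgroups of order 5 are possible by Lagrange.
The subgroups of order 5 are: {(0,0), (0,1), (0,2), (0,3), (0,4)}; {(0,0), (2,0), (4,0), (6,0), (8,0)}; {(0,0), (2,1), (4,2), (6,3), (8,4)}; {(0,0), (2,2), (4,4), (6,1), (8,3)}; … (6 in all).
So G has 6 subgroups of order 5.

6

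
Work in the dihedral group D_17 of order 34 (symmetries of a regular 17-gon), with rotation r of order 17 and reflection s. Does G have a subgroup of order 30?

30 does not divide |G| = 34, so by Lagrange no subgroup of order 30 exists.

No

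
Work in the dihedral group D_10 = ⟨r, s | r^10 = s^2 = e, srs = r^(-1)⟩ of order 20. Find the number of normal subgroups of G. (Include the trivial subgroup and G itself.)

G has 22 subgroups. Checking conjugation-invariance by order — order 1: 1/1 normal; order 2: 1/11 normal; order 4: 0/5 normal; order 5: 1/1 normal; order 10: 3/3 normal; order 20: 1/1 normal.
Total normal subgroups: 7.

7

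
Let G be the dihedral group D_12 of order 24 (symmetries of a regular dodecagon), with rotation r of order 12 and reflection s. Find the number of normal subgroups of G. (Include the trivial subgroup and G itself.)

9

G has 34 subgroups. Checking conjugation-invariance by order — order 1: 1/1 normal; order 2: 1/13 normal; order 3: 1/1 normal; order 4: 1/7 normal; order 6: 1/5 normal; order 8: 0/3 normal; order 12: 3/3 normal; order 24: 1/1 normal.
Total normal subgroups: 9.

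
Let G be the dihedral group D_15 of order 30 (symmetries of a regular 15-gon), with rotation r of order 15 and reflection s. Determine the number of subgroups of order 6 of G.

|G| = 30 and 6 | 30, so subgroups of order 6 are possible by Lagrange.
The subgroups of order 6 are: {e, r^5, r^10, s, r^5s, r^10s}; {e, r^5, r^10, rs, r^6s, r^11s}; {e, r^5, r^10, r^2s, r^7s, r^12s}; {e, r^5, r^10, r^3s, r^8s, r^13s}; … (5 in all).
So G has 5 subgroups of order 6.

5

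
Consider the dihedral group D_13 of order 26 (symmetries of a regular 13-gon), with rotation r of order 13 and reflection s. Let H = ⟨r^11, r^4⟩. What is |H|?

13

|⟨r^11⟩| = 13 and |⟨r^4⟩| = 13, so |H| is a multiple of lcm(13, 13) = 13 and divides |G| = 26.
Closing under the operation: H = {e, r, r^2, r^3, r^4, r^5, r^6, r^7, r^8, r^9, r^10, r^11, r^12}, so |H| = 13.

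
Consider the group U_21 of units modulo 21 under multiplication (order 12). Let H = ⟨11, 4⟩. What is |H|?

|⟨11⟩| = 6 and |⟨4⟩| = 3, so |H| is a multiple of lcm(6, 3) = 6 and divides |G| = 12.
Closing under the operation: H = {1, 2, 4, 8, 11, 16}, so |H| = 6.

6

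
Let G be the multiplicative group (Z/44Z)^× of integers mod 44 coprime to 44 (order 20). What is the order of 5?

5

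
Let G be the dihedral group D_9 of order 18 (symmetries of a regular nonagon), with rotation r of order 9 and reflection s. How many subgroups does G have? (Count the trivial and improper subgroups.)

16

|G| = 18, so by Lagrange every subgroup order divides 18. Divisors: 1, 2, 3, 6, 9, 18.
Subgroups by order — order 1: 1; order 2: 9; order 3: 1; order 6: 3; order 9: 1; order 18: 1.
Total: 1 + 9 + 1 + 3 + 1 + 1 = 16.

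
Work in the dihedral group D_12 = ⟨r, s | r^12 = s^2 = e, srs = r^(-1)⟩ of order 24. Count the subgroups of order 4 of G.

7

|G| = 24 and 4 | 24, so subgroups of order 4 are possible by Lagrange.
The subgroups of order 4 are: {e, r^6, r^4s, r^10s}; {e, r^6, r^5s, r^11s}; {e, r^6, r^2s, r^8s}; {e, r^3, r^6, r^9}; … (7 in all).
So G has 7 subgroups of order 4.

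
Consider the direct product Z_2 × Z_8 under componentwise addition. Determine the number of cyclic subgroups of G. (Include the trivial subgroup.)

A cyclic subgroup of order d is generated by each of its φ(d) elements of order d, so the cyclic subgroups of order d number (#elements of order d)/φ(d).
Cyclic subgroups by order — order 1: 1; order 2: 3; order 4: 2; order 8: 2.
Total: 8.

8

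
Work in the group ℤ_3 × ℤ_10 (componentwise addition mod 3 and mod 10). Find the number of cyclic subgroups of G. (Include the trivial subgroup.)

Group the elements of G by the cyclic subgroup they generate; each cyclic subgroup of order d accounts for φ(d) elements.
Cyclic subgroups by order — order 1: 1; order 2: 1; order 3: 1; order 5: 1; order 6: 1; order 10: 1; order 15: 1; order 30: 1.
Total: 8.

8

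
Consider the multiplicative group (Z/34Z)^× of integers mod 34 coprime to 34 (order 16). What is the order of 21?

Compute successive powers of 21 mod 34: 21, 33, 13, 1; 21^4 ≡ 1 (mod 34).
So |⟨21⟩| = 4.

4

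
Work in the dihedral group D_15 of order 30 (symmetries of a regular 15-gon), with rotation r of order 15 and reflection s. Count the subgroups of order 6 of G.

|G| = 30 and 6 | 30, so subgroups of order 6 are possible by Lagrange.
The subgroups of order 6 are: {e, r^5, r^10, s, r^5s, r^10s}; {e, r^5, r^10, rs, r^6s, r^11s}; {e, r^5, r^10, r^2s, r^7s, r^12s}; {e, r^5, r^10, r^3s, r^8s, r^13s}; … (5 in all).
So G has 5 subgroups of order 6.

5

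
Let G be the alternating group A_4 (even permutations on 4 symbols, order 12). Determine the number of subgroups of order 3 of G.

4

|G| = 12 and 3 | 12, so subgroups of order 3 are possible by Lagrange.
The subgroups of order 3 are: {e, (1 2 3), (1 3 2)}; {e, (1 2 4), (1 4 2)}; {e, (1 3 4), (1 4 3)}; {e, (2 3 4), (2 4 3)}.
So G has 4 subgroups of order 3.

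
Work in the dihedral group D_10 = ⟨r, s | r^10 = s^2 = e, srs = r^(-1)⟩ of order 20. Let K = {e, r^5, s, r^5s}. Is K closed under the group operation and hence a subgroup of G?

|K| = 4 divides |G| = 20, consistent with Lagrange.
K contains the identity, every element's inverse is in K, and K is closed under ·: it is a subgroup.

Yes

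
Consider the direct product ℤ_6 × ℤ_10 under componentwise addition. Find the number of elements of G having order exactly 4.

0

An element (a,b) has order lcm(ord(a), ord(b)); count pairs with lcm equal to 4.
Enumerating gives 0 such elements.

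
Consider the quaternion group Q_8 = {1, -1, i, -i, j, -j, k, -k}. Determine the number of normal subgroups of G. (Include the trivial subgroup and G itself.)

G has 6 subgroups. Checking conjugation-invariance by order — order 1: 1/1 normal; order 2: 1/1 normal; order 4: 3/3 normal; order 8: 1/1 normal.
Total normal subgroups: 6.

6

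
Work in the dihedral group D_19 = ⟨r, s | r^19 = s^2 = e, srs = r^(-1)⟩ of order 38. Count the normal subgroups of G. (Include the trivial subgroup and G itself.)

G has 22 subgroups. Checking conjugation-invariance by order — order 1: 1/1 normal; order 2: 0/19 normal; order 19: 1/1 normal; order 38: 1/1 normal.
Total normal subgroups: 3.

3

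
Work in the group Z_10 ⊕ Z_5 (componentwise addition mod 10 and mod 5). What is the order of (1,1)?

The order of (1,1) in Z_10 × Z_5 is lcm(ord(1) in Z_10, ord(1) in Z_5).
ord(1) = 10 and ord(1) = 5, so |⟨(1,1)⟩| = lcm(10, 5) = 10.

10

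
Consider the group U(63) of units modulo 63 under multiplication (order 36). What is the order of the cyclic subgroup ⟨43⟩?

Compute successive powers of 43 mod 63: 43, 22, 1; 43^3 ≡ 1 (mod 63).
So |⟨43⟩| = 3.

3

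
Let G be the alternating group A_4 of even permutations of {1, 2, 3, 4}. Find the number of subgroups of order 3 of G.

|G| = 12 and 3 | 12, so subgroups of order 3 are possible by Lagrange.
The subgroups of order 3 are: {e, (1 2 3), (1 3 2)}; {e, (1 2 4), (1 4 2)}; {e, (1 3 4), (1 4 3)}; {e, (2 3 4), (2 4 3)}.
So G has 4 subgroups of order 3.

4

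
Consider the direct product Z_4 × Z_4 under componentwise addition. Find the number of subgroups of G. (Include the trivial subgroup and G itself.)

15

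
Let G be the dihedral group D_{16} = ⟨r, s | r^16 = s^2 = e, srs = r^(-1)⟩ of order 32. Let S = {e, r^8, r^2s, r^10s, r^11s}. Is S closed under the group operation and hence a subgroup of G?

|S| = 5 does not divide |G| = 32, so by Lagrange S is not a subgroup.

No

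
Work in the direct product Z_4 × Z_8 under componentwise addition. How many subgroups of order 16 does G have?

3

|G| = 32 and 16 | 32, so subgroups of order 16 are possible by Lagrange.
The subgroups of order 16 are: {(0,0), (0,1), (0,2), (0,3), (0,4), (0,5), (0,6), (0,7), (2,0), (2,1), (2,2), (2,3), (2,4), (2,5), (2,6), (2,7)}; {(0,0), (0,2), (0,4), (0,6), (1,0), (1,2), (1,4), (1,6), (2,0), (2,2), (2,4), (2,6), (3,0), (3,2), (3,4), (3,6)}; {(0,0), (0,2), (0,4), (0,6), (1,1), (1,3), (1,5), (1,7), (2,0), (2,2), (2,4), (2,6), (3,1), (3,3), (3,5), (3,7)}.
So G has 3 subgroups of order 16.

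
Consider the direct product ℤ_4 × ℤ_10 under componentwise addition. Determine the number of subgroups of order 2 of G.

|G| = 40 and 2 | 40, so subgroups of order 2 are possible by Lagrange.
The subgroups of order 2 are: {(0,0), (0,5)}; {(0,0), (2,0)}; {(0,0), (2,5)}.
So G has 3 subgroups of order 2.

3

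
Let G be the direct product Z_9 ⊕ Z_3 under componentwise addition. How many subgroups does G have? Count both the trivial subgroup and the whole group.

|G| = 27, so by Lagrange every subgroup order divides 27. Divisors: 1, 3, 9, 27.
Subgroups by order — order 1: 1; order 3: 4; order 9: 4; order 27: 1.
Total: 1 + 4 + 4 + 1 = 10.

10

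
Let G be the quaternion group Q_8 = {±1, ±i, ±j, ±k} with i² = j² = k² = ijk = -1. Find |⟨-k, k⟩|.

|⟨-k⟩| = 4 and |⟨k⟩| = 4, so |H| is a multiple of lcm(4, 4) = 4 and divides |G| = 8.
Closing under the operation: H = {1, -1, k, -k}, so |H| = 4.

4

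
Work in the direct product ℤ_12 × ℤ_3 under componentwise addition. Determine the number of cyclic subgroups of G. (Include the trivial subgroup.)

15

Group the elements of G by the cyclic subgroup they generate; each cyclic subgroup of order d accounts for φ(d) elements.
Cyclic subgroups by order — order 1: 1; order 2: 1; order 3: 4; order 4: 1; order 6: 4; order 12: 4.
Total: 15.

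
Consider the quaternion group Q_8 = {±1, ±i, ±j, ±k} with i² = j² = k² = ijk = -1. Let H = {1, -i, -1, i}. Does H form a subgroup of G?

Yes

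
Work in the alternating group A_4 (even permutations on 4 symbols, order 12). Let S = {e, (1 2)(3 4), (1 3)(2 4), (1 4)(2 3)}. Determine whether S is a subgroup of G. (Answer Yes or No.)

|S| = 4 divides |G| = 12, consistent with Lagrange.
S contains the identity, every element's inverse is in S, and S is closed under ∘: it is a subgroup.

Yes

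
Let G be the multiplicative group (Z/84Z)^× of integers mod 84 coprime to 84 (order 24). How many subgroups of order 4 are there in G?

7

|G| = 24 and 4 | 24, so subgroups of order 4 are possible by Lagrange.
The subgroups of order 4 are: {1, 13, 29, 41}; {1, 13, 43, 55}; {1, 13, 71, 83}; {1, 29, 43, 71}; … (7 in all).
So G has 7 subgroups of order 4.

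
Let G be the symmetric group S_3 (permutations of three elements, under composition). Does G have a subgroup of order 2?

Yes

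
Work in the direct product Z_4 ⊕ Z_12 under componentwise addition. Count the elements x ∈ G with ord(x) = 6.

An element (a,b) has order lcm(ord(a), ord(b)); count pairs with lcm equal to 6.
Enumerating gives 6 such elements.

6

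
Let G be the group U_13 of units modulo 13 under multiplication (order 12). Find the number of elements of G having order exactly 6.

The elements of order 6 are: 4, 10.
That's 2.

2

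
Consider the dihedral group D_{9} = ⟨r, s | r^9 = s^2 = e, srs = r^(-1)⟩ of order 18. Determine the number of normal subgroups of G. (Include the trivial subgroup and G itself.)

4

G has 16 subgroups. Checking conjugation-invariance by order — order 1: 1/1 normal; order 2: 0/9 normal; order 3: 1/1 normal; order 6: 0/3 normal; order 9: 1/1 normal; order 18: 1/1 normal.
Total normal subgroups: 4.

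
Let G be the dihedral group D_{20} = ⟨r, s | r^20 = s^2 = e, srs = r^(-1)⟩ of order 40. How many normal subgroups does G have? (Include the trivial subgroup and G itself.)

G has 48 subgroups. Checking conjugation-invariance by order — order 1: 1/1 normal; order 2: 1/21 normal; order 4: 1/11 normal; order 5: 1/1 normal; order 8: 0/5 normal; order 10: 1/5 normal; order 20: 3/3 normal; order 40: 1/1 normal.
Total normal subgroups: 9.

9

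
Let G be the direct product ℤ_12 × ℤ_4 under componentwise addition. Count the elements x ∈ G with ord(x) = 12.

24

An element (a,b) has order lcm(ord(a), ord(b)); count pairs with lcm equal to 12.
Enumerating gives 24 such elements.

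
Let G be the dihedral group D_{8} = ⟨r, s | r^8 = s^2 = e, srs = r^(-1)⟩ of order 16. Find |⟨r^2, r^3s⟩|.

|⟨r^2⟩| = 4 and |⟨r^3s⟩| = 2, so |H| is a multiple of lcm(4, 2) = 4 and divides |G| = 16.
Closing under the operation: H = {e, r^2, r^4, r^6, rs, r^3s, r^5s, r^7s}, so |H| = 8.

8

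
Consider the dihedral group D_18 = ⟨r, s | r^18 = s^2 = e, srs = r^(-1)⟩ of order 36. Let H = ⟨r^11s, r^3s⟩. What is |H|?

|⟨r^11s⟩| = 2 and |⟨r^3s⟩| = 2, so |H| is a multiple of lcm(2, 2) = 2 and divides |G| = 36.
Closing under the operation: H = {e, r^2, r^4, r^6, r^8, r^10, r^12, r^14, r^16, rs, r^3s, r^5s, r^7s, r^9s, r^11s, r^13s, r^15s, r^17s}, so |H| = 18.

18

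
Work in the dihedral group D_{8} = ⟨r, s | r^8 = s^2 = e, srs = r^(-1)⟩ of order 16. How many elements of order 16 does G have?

0

No element of G has order 16 (even though 16 | 16).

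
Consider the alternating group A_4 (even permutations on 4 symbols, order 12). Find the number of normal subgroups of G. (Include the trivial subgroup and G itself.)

G has 10 subgroups. Checking conjugation-invariance by order — order 1: 1/1 normal; order 2: 0/3 normal; order 3: 0/4 normal; order 4: 1/1 normal; order 12: 1/1 normal.
Total normal subgroups: 3.

3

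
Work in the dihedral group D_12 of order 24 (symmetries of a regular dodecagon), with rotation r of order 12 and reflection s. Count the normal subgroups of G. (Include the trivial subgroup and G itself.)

G has 34 subgroups. Checking conjugation-invariance by order — order 1: 1/1 normal; order 2: 1/13 normal; order 3: 1/1 normal; order 4: 1/7 normal; order 6: 1/5 normal; order 8: 0/3 normal; order 12: 3/3 normal; order 24: 1/1 normal.
Total normal subgroups: 9.

9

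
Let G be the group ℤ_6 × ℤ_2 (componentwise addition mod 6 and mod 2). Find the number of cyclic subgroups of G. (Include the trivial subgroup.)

8

A cyclic subgroup of order d is generated by each of its φ(d) elements of order d, so the cyclic subgroups of order d number (#elements of order d)/φ(d).
Cyclic subgroups by order — order 1: 1; order 2: 3; order 3: 1; order 6: 3.
Total: 8.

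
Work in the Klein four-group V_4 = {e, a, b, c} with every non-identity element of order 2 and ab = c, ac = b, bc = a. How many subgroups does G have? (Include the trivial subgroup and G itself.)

5

|G| = 4, so by Lagrange every subgroup order divides 4. Divisors: 1, 2, 4.
Subgroups by order — order 1: 1; order 2: 3; order 4: 1.
Total: 1 + 3 + 1 = 5.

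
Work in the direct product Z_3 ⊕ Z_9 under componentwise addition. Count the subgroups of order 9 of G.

4

|G| = 27 and 9 | 27, so subgroups of order 9 are possible by Lagrange.
The subgroups of order 9 are: {(0,0), (0,1), (0,2), (0,3), (0,4), (0,5), (0,6), (0,7), (0,8)}; {(0,0), (0,3), (0,6), (1,0), (1,3), (1,6), (2,0), (2,3), (2,6)}; {(0,0), (0,3), (0,6), (1,1), (1,4), (1,7), (2,2), (2,5), (2,8)}; {(0,0), (0,3), (0,6), (1,2), (1,5), (1,8), (2,1), (2,4), (2,7)}.
So G has 4 subgroups of order 9.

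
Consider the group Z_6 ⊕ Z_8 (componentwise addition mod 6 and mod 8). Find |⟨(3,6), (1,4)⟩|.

24

|⟨(3,6)⟩| = 4 and |⟨(1,4)⟩| = 6, so |H| is a multiple of lcm(4, 6) = 12 and divides |G| = 48.
Closing under the operation: H = {(0,0), (0,2), (0,4), (0,6), (1,0), (1,2), (1,4), (1,6), (2,0), (2,2), (2,4), (2,6), (3,0), (3,2), (3,4), (3,6), (4,0), (4,2), (4,4), (4,6), (5,0), (5,2), (5,4), (5,6)}, so |H| = 24.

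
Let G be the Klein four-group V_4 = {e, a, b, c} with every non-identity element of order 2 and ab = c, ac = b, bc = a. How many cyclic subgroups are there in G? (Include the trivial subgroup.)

Each element a generates a cyclic subgroup ⟨a⟩; distinct elements may generate the same one (a cyclic group of order d has φ(d) generators).
Cyclic subgroups by order — order 1: 1; order 2: 3.
Total: 4.

4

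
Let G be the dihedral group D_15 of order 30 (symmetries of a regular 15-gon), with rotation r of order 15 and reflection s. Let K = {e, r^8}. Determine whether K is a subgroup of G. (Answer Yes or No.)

r^8 ∈ K but its inverse r^7 ∉ K, so K is not a subgroup.

No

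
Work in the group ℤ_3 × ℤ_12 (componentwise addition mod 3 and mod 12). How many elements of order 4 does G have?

2

An element (a,b) has order lcm(ord(a), ord(b)); count pairs with lcm equal to 4.
Enumerating gives 2 such elements.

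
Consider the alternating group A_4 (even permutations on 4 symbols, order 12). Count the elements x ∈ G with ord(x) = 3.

The elements of order 3 are: (2 3 4), (2 4 3), (1 2 3), (1 2 4), (1 3 2), (1 3 4), (1 4 2), (1 4 3).
That's 8.

8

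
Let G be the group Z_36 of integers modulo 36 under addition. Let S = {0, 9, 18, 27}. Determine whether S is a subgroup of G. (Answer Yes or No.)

Yes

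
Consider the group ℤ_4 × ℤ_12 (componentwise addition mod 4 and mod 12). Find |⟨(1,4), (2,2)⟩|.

24

|⟨(1,4)⟩| = 12 and |⟨(2,2)⟩| = 6, so |H| is a multiple of lcm(12, 6) = 12 and divides |G| = 48.
Closing under the operation: H = {(0,0), (0,2), (0,4), (0,6), (0,8), (0,10), (1,0), (1,2), (1,4), (1,6), (1,8), (1,10), (2,0), (2,2), (2,4), (2,6), (2,8), (2,10), (3,0), (3,2), (3,4), (3,6), (3,8), (3,10)}, so |H| = 24.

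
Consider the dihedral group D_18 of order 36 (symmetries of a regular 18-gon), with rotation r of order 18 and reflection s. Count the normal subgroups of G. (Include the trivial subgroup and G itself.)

9

G has 45 subgroups. Checking conjugation-invariance by order — order 1: 1/1 normal; order 2: 1/19 normal; order 3: 1/1 normal; order 4: 0/9 normal; order 6: 1/7 normal; order 9: 1/1 normal; order 12: 0/3 normal; order 18: 3/3 normal; order 36: 1/1 normal.
Total normal subgroups: 9.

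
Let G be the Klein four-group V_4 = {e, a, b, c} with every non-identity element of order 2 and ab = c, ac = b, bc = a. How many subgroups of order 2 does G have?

3

|G| = 4 and 2 | 4, so subgroups of order 2 are possible by Lagrange.
The subgroups of order 2 are: {e, a}; {e, b}; {e, c}.
So G has 3 subgroups of order 2.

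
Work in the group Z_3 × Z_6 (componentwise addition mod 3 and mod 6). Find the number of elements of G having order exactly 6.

8

An element (a,b) has order lcm(ord(a), ord(b)); count pairs with lcm equal to 6.
Enumerating gives 8 such elements.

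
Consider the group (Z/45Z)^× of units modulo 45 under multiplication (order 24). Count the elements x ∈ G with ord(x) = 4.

The elements of order 4 are: 8, 17, 28, 37.
That's 4.

4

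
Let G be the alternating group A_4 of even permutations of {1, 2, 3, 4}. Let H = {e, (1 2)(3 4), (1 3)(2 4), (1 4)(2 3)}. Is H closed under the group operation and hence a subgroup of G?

|H| = 4 divides |G| = 12, consistent with Lagrange.
H contains the identity, every element's inverse is in H, and H is closed under ∘: it is a subgroup.

Yes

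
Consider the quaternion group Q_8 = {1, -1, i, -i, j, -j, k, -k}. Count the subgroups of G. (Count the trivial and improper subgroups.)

6

|G| = 8, so by Lagrange every subgroup order divides 8. Divisors: 1, 2, 4, 8.
Subgroups by order — order 1: 1; order 2: 1; order 4: 3; order 8: 1.
Total: 1 + 1 + 3 + 1 = 6.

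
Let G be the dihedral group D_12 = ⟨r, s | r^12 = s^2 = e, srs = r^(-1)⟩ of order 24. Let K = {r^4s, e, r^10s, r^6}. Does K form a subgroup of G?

|K| = 4 divides |G| = 24, consistent with Lagrange.
K contains the identity, every element's inverse is in K, and K is closed under ·: it is a subgroup.

Yes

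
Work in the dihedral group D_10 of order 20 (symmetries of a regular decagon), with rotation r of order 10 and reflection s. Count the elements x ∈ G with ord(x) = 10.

4

The elements of order 10 are: r, r^3, r^7, r^9.
That's 4.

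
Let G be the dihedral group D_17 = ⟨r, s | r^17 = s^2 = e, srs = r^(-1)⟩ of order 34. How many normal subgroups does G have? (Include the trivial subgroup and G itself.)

G has 20 subgroups. Checking conjugation-invariance by order — order 1: 1/1 normal; order 2: 0/17 normal; order 17: 1/1 normal; order 34: 1/1 normal.
Total normal subgroups: 3.

3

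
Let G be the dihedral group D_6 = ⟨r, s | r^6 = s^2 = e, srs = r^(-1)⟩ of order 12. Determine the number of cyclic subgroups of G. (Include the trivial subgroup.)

Group the elements of G by the cyclic subgroup they generate; each cyclic subgroup of order d accounts for φ(d) elements.
Cyclic subgroups by order — order 1: 1; order 2: 7; order 3: 1; order 6: 1.
Total: 10.

10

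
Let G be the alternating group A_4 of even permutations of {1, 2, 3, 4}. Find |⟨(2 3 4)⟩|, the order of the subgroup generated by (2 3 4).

3

Computing powers of (2 3 4): the smallest k with ((2 3 4))^k = e is k = 3.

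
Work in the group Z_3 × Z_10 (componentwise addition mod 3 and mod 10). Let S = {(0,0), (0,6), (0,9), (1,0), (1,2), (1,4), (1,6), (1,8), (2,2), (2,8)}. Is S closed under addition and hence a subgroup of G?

No

(0,9) ∈ S but its inverse (0,1) ∉ S, so S is not a subgroup.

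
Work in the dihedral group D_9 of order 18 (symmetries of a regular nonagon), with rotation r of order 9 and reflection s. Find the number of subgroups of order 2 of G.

9

|G| = 18 and 2 | 18, so subgroups of order 2 are possible by Lagrange.
The subgroups of order 2 are: {e, r^2s}; {e, r^3s}; {e, r^4s}; {e, r^5s}; … (9 in all).
So G has 9 subgroups of order 2.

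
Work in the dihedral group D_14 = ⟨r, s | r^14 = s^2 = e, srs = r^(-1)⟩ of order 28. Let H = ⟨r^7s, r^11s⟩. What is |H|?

|⟨r^7s⟩| = 2 and |⟨r^11s⟩| = 2, so |H| is a multiple of lcm(2, 2) = 2 and divides |G| = 28.
Closing under the operation: H = {e, r^2, r^4, r^6, r^8, r^10, r^12, rs, r^3s, r^5s, r^7s, r^9s, r^11s, r^13s}, so |H| = 14.

14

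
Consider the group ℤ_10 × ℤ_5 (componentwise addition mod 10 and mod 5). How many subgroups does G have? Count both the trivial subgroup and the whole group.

|G| = 50, so by Lagrange every subgroup order divides 50. Divisors: 1, 2, 5, 10, 25, 50.
Subgroups by order — order 1: 1; order 2: 1; order 5: 6; order 10: 6; order 25: 1; order 50: 1.
Total: 1 + 1 + 6 + 6 + 1 + 1 = 16.

16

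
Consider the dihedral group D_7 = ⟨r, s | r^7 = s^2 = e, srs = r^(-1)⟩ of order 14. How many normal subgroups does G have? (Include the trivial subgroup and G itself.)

3

G has 10 subgroups. Checking conjugation-invariance by order — order 1: 1/1 normal; order 2: 0/7 normal; order 7: 1/1 normal; order 14: 1/1 normal.
Total normal subgroups: 3.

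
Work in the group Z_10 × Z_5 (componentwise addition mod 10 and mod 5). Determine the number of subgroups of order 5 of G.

|G| = 50 and 5 | 50, so subgroups of order 5 are possible by Lagrange.
The subgroups of order 5 are: {(0,0), (0,1), (0,2), (0,3), (0,4)}; {(0,0), (2,0), (4,0), (6,0), (8,0)}; {(0,0), (2,1), (4,2), (6,3), (8,4)}; {(0,0), (2,2), (4,4), (6,1), (8,3)}; … (6 in all).
So G has 6 subgroups of order 5.

6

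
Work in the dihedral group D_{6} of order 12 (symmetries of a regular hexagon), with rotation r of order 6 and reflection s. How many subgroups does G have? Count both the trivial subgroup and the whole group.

|G| = 12, so by Lagrange every subgroup order divides 12. Divisors: 1, 2, 3, 4, 6, 12.
Subgroups by order — order 1: 1; order 2: 7; order 3: 1; order 4: 3; order 6: 3; order 12: 1.
Total: 1 + 7 + 1 + 3 + 3 + 1 = 16.

16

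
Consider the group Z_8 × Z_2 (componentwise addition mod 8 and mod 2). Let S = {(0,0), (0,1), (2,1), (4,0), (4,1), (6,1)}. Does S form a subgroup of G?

No

|S| = 6 does not divide |G| = 16, so by Lagrange S is not a subgroup.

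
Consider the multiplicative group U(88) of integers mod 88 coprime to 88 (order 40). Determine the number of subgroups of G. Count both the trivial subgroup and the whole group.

32

|G| = 40, so by Lagrange every subgroup order divides 40. Divisors: 1, 2, 4, 5, 8, 10, 20, 40.
Subgroups by order — order 1: 1; order 2: 7; order 4: 7; order 5: 1; order 8: 1; order 10: 7; order 20: 7; order 40: 1.
Total: 1 + 7 + 7 + 1 + 1 + 7 + 7 + 1 = 32.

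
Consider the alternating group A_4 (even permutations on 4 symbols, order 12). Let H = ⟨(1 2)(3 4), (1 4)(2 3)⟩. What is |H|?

|⟨(1 2)(3 4)⟩| = 2 and |⟨(1 4)(2 3)⟩| = 2, so |H| is a multiple of lcm(2, 2) = 2 and divides |G| = 12.
Closing under the operation: H = {e, (1 2)(3 4), (1 3)(2 4), (1 4)(2 3)}, so |H| = 4.

4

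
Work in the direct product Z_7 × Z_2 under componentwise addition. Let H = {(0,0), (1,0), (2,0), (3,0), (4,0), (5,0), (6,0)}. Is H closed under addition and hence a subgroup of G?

Yes

|H| = 7 divides |G| = 14, consistent with Lagrange.
H contains the identity, every element's inverse is in H, and H is closed under +: it is a subgroup.
In fact H = ⟨(4,0)⟩.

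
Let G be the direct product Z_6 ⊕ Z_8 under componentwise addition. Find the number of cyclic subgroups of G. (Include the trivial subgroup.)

Group the elements of G by the cyclic subgroup they generate; each cyclic subgroup of order d accounts for φ(d) elements.
Cyclic subgroups by order — order 1: 1; order 2: 3; order 3: 1; order 4: 2; order 6: 3; order 8: 2; order 12: 2; order 24: 2.
Total: 16.

16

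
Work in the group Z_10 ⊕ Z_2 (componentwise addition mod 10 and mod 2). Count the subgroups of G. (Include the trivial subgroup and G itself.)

|G| = 20, so by Lagrange every subgroup order divides 20. Divisors: 1, 2, 4, 5, 10, 20.
Subgroups by order — order 1: 1; order 2: 3; order 4: 1; order 5: 1; order 10: 3; order 20: 1.
Total: 1 + 3 + 1 + 1 + 3 + 1 = 10.

10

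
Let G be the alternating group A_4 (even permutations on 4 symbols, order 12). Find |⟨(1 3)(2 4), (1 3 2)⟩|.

|⟨(1 3)(2 4)⟩| = 2 and |⟨(1 3 2)⟩| = 3, so |H| is a multiple of lcm(2, 3) = 6 and divides |G| = 12.
Closing {(1 3)(2 4), (1 3 2)} under the group operation gives all of G, so |H| = 12.

12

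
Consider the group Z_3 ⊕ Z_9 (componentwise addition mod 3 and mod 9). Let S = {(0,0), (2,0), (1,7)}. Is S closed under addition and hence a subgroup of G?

No

(1,7) ∈ S but its inverse (2,2) ∉ S, so S is not a subgroup.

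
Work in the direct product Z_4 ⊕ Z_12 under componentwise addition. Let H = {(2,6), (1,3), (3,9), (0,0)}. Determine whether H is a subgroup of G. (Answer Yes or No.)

Yes

|H| = 4 divides |G| = 48, consistent with Lagrange.
H contains the identity, every element's inverse is in H, and H is closed under +: it is a subgroup.
In fact H = ⟨(3,9)⟩.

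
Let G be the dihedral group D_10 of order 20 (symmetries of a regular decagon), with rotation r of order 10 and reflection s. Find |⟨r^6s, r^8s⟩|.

|⟨r^6s⟩| = 2 and |⟨r^8s⟩| = 2, so |H| is a multiple of lcm(2, 2) = 2 and divides |G| = 20.
Closing under the operation: H = {e, r^2, r^4, r^6, r^8, s, r^2s, r^4s, r^6s, r^8s}, so |H| = 10.

10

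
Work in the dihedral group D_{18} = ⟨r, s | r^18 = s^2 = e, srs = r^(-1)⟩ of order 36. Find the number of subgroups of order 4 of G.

9

|G| = 36 and 4 | 36, so subgroups of order 4 are possible by Lagrange.
The subgroups of order 4 are: {e, r^9, rs, r^10s}; {e, r^9, r^2s, r^11s}; {e, r^9, r^3s, r^12s}; {e, r^9, r^4s, r^13s}; … (9 in all).
So G has 9 subgroups of order 4.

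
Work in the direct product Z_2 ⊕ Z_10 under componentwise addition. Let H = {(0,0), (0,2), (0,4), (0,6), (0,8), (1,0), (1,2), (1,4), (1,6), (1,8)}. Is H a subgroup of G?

Yes

|H| = 10 divides |G| = 20, consistent with Lagrange.
H contains the identity, every element's inverse is in H, and H is closed under +: it is a subgroup.
In fact H = ⟨(1,2)⟩.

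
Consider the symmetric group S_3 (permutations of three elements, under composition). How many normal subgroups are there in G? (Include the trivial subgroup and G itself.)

3

G has 6 subgroups. Checking conjugation-invariance by order — order 1: 1/1 normal; order 2: 0/3 normal; order 3: 1/1 normal; order 6: 1/1 normal.
Total normal subgroups: 3.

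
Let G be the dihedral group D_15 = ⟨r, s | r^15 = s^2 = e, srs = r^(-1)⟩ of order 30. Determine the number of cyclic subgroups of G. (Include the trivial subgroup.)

19

Each element a generates a cyclic subgroup ⟨a⟩; distinct elements may generate the same one (a cyclic group of order d has φ(d) generators).
Cyclic subgroups by order — order 1: 1; order 2: 15; order 3: 1; order 5: 1; order 15: 1.
Total: 19.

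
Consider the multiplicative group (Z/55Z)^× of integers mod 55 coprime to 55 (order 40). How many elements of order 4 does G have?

The elements of order 4 are: 12, 23, 32, 43.
That's 4.

4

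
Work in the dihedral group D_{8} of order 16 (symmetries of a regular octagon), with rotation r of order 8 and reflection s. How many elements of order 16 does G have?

0

No element of G has order 16 (even though 16 | 16).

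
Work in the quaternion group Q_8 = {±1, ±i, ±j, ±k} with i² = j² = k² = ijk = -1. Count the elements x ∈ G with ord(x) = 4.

The elements of order 4 are: i, -i, j, -j, k, -k.
That's 6.

6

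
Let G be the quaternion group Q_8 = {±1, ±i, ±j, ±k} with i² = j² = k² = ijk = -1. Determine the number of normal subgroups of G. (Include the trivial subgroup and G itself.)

6

G has 6 subgroups. Checking conjugation-invariance by order — order 1: 1/1 normal; order 2: 1/1 normal; order 4: 3/3 normal; order 8: 1/1 normal.
Total normal subgroups: 6.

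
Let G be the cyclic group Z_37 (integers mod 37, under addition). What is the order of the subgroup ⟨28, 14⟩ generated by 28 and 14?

37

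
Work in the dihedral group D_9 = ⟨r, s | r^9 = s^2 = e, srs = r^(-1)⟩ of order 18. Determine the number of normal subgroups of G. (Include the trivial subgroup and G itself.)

G has 16 subgroups. Checking conjugation-invariance by order — order 1: 1/1 normal; order 2: 0/9 normal; order 3: 1/1 normal; order 6: 0/3 normal; order 9: 1/1 normal; order 18: 1/1 normal.
Total normal subgroups: 4.

4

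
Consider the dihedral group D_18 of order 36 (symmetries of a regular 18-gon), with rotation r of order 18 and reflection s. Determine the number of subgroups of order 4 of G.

|G| = 36 and 4 | 36, so subgroups of order 4 are possible by Lagrange.
The subgroups of order 4 are: {e, r^9, rs, r^10s}; {e, r^9, r^2s, r^11s}; {e, r^9, r^3s, r^12s}; {e, r^9, r^4s, r^13s}; … (9 in all).
So G has 9 subgroups of order 4.

9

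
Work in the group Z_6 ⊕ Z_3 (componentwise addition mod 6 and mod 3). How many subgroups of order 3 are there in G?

4

|G| = 18 and 3 | 18, so subgroups of order 3 are possible by Lagrange.
The subgroups of order 3 are: {(0,0), (0,1), (0,2)}; {(0,0), (2,0), (4,0)}; {(0,0), (2,1), (4,2)}; {(0,0), (2,2), (4,1)}.
So G has 4 subgroups of order 3.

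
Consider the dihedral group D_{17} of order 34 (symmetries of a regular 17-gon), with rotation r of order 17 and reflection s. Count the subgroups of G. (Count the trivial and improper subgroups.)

|G| = 34, so by Lagrange every subgroup order divides 34. Divisors: 1, 2, 17, 34.
Subgroups by order — order 1: 1; order 2: 17; order 17: 1; order 34: 1.
Total: 1 + 17 + 1 + 1 = 20.

20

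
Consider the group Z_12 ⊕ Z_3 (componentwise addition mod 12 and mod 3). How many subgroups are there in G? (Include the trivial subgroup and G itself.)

18

|G| = 36, so by Lagrange every subgroup order divides 36. Divisors: 1, 2, 3, 4, 6, 9, 12, 18, 36.
Subgroups by order — order 1: 1; order 2: 1; order 3: 4; order 4: 1; order 6: 4; order 9: 1; order 12: 4; order 18: 1; order 36: 1.
Total: 1 + 1 + 4 + 1 + 4 + 1 + 4 + 1 + 1 = 18.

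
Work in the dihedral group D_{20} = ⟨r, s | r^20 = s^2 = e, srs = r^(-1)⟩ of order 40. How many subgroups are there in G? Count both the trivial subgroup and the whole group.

|G| = 40, so by Lagrange every subgroup order divides 40. Divisors: 1, 2, 4, 5, 8, 10, 20, 40.
Subgroups by order — order 1: 1; order 2: 21; order 4: 11; order 5: 1; order 8: 5; order 10: 5; order 20: 3; order 40: 1.
Total: 1 + 21 + 11 + 1 + 5 + 5 + 3 + 1 = 48.

48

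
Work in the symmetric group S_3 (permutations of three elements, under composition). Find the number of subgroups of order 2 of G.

|G| = 6 and 2 | 6, so subgroups of order 2 are possible by Lagrange.
The subgroups of order 2 are: {e, (1 2)}; {e, (1 3)}; {e, (2 3)}.
So G has 3 subgroups of order 2.

3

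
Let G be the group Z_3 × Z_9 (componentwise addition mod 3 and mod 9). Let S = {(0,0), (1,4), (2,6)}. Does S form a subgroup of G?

No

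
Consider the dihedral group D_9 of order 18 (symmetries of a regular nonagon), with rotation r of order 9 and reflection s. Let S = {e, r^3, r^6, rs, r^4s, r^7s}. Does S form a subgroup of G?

Yes

|S| = 6 divides |G| = 18, consistent with Lagrange.
S contains the identity, every element's inverse is in S, and S is closed under ·: it is a subgroup.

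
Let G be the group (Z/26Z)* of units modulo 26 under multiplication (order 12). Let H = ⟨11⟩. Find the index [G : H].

1

|⟨11⟩| = 12 and |G| = 12.
By Lagrange, [G : H] = |G|/|H| = 12/12 = 1.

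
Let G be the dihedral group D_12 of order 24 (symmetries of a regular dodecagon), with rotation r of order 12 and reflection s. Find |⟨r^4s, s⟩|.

6

|⟨r^4s⟩| = 2 and |⟨s⟩| = 2, so |H| is a multiple of lcm(2, 2) = 2 and divides |G| = 24.
Closing under the operation: H = {e, r^4, r^8, s, r^4s, r^8s}, so |H| = 6.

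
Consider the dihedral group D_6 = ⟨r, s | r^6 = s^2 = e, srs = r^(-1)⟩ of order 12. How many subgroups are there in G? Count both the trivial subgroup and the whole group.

16

|G| = 12, so by Lagrange every subgroup order divides 12. Divisors: 1, 2, 3, 4, 6, 12.
Subgroups by order — order 1: 1; order 2: 7; order 3: 1; order 4: 3; order 6: 3; order 12: 1.
Total: 1 + 7 + 1 + 3 + 3 + 1 = 16.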